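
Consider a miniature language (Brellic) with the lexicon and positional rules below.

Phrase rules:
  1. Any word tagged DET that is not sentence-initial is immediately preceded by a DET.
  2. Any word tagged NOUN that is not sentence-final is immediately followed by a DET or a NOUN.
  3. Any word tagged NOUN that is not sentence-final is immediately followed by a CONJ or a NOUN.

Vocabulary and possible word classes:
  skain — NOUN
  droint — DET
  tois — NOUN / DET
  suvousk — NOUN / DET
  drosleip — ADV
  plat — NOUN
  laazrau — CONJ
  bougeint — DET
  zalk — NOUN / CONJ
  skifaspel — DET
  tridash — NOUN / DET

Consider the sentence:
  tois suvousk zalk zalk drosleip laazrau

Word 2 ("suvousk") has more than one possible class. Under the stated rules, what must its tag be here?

Candidates per position — 1:tois {NOUN,DET}; 2:suvousk {NOUN,DET}; 3:zalk {NOUN,CONJ}; 4:zalk {NOUN,CONJ}; 5:drosleip {ADV}; 6:laazrau {CONJ}.
Position 2: NOUN is ruled out by rule 2; that leaves DET.
Position 3: NOUN is ruled out by rule 2; that leaves CONJ.
Position 4: NOUN is ruled out by rule 2; that leaves CONJ.
Position 1: NOUN is ruled out by rule 1; that leaves DET.
That leaves exactly one tagging: DET DET CONJ CONJ ADV CONJ.
Checking: rule 1 satisfied; rule 2 satisfied; rule 3 satisfied.

DET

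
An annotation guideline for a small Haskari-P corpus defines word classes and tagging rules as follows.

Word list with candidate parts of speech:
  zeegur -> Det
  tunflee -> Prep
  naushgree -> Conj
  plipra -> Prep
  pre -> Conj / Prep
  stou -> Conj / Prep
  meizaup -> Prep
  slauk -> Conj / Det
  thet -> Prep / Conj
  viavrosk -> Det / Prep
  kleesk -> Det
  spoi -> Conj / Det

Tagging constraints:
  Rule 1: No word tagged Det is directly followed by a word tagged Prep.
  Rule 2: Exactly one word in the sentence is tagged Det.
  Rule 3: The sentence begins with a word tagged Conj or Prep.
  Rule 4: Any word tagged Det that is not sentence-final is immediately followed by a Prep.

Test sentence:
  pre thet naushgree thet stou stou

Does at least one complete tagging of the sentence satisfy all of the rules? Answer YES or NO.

NO

Candidates per position — 1:pre {Conj,Prep}; 2:thet {Prep,Conj}; 3:naushgree {Conj}; 4:thet {Prep,Conj}; 5:stou {Conj,Prep}; 6:stou {Conj,Prep}.
Rule 2 cannot be satisfied by any choice of tags from the lexicon.
So there is no consistent tagging.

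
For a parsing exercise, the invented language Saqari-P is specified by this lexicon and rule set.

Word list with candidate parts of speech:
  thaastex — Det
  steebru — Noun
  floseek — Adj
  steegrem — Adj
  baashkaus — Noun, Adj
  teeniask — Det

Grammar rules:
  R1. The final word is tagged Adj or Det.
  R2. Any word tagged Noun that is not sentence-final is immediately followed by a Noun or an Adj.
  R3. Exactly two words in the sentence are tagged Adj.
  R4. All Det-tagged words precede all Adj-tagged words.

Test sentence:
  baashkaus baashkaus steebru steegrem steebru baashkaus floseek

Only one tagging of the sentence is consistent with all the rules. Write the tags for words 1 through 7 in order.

Candidates per position — 1:baashkaus {Noun,Adj}; 2:baashkaus {Noun,Adj}; 3:steebru {Noun}; 4:steegrem {Adj}; 5:steebru {Noun}; 6:baashkaus {Noun,Adj}; 7:floseek {Adj}.
If word 1 were Adj, no tagging could satisfy rule 3; so word 1 is Noun.
If word 2 were Adj, no tagging could satisfy rule 3; so word 2 is Noun.
If word 6 were Adj, no tagging could satisfy rule 3; so word 6 is Noun.
That leaves exactly one tagging: Noun Noun Noun Adj Noun Noun Adj.
Rule-by-rule: rule 1 ok; rule 2 ok; rule 3 ok; rule 4 ok.

Noun Noun Noun Adj Noun Noun Adj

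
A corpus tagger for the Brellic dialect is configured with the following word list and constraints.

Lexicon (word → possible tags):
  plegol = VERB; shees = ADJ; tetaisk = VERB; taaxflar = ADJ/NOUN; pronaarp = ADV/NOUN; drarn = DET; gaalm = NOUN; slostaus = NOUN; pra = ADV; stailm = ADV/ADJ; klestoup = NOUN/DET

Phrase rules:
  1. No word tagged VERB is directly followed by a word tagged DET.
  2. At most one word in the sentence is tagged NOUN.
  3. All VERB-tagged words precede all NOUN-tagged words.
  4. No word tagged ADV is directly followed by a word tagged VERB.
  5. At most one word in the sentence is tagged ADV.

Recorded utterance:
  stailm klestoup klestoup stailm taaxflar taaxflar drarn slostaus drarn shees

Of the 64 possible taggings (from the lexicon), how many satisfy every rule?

3

Candidates per position — 1:stailm {ADV,ADJ}; 2:klestoup {NOUN,DET}; 3:klestoup {NOUN,DET}; 4:stailm {ADV,ADJ}; 5:taaxflar {ADJ,NOUN}; 6:taaxflar {ADJ,NOUN}; 7:drarn {DET}; 8:slostaus {NOUN}; 9:drarn {DET}; 10:shees {ADJ}.
There are 64 candidate sequences in total.
The sequences that satisfy every rule: ADV DET DET ADJ ADJ ADJ DET NOUN DET ADJ; ADJ DET DET ADV ADJ ADJ DET NOUN DET ADJ; ADJ DET DET ADJ ADJ ADJ DET NOUN DET ADJ.
Count = 3.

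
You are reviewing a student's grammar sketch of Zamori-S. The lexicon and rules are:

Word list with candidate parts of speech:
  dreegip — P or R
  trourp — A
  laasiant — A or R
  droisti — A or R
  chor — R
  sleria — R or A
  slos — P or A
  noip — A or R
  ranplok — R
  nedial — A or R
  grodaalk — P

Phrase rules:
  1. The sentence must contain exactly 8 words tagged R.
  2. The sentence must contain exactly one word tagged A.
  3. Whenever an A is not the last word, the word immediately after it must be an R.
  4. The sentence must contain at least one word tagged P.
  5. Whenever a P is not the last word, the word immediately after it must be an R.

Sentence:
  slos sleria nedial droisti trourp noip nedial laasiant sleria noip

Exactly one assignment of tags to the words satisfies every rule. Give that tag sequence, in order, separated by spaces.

P R R R A R R R R R

Candidates per position — 1:slos {P,A}; 2:sleria {R,A}; 3:nedial {A,R}; 4:droisti {A,R}; 5:trourp {A}; 6:noip {A,R}; 7:nedial {A,R}; 8:laasiant {A,R}; 9:sleria {R,A}; 10:noip {A,R}.
Position 1: A is ruled out by rule 2; that leaves P.
Position 2: A is ruled out by rule 1; that leaves R.
Position 3: A is ruled out by rule 1; that leaves R.
Position 4: A is ruled out by rule 1; that leaves R.
Position 6: A is ruled out by rule 1; that leaves R.
Position 7: A is ruled out by rule 1; that leaves R.
Position 8: A is ruled out by rule 1; that leaves R.
Position 9: A is ruled out by rule 1; that leaves R.
Position 10: A is ruled out by rule 1; that leaves R.
So the tagging must be: P R R R A R R R R R.
Verifying each rule — rule 1 satisfied; rule 2 satisfied; rule 3 satisfied; rule 4 satisfied; rule 5 satisfied.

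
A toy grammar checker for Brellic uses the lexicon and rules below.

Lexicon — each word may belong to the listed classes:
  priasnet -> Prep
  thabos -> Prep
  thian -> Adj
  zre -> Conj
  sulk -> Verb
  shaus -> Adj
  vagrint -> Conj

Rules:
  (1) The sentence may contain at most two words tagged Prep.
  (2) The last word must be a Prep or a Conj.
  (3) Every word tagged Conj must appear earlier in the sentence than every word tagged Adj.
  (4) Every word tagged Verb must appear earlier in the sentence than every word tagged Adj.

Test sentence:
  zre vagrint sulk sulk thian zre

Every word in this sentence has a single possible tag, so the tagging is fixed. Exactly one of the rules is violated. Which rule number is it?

Fixed tagging: Conj Conj Verb Verb Adj Conj.
Applying the rules: R1 ok, R2 ok, R3 fails, R4 ok.
Only rule 3 fails.

3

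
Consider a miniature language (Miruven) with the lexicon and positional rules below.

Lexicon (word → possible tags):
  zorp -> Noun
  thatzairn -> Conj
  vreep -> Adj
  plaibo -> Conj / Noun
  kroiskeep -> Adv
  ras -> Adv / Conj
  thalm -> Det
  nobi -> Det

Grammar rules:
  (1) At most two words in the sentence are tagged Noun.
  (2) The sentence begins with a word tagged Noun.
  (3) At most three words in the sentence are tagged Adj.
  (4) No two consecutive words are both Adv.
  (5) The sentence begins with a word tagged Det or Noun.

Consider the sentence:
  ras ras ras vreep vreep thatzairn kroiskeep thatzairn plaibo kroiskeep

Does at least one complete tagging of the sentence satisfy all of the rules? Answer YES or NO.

Candidates per position — 1:ras {Adv,Conj}; 2:ras {Adv,Conj}; 3:ras {Adv,Conj}; 4:vreep {Adj}; 5:vreep {Adj}; 6:thatzairn {Conj}; 7:kroiskeep {Adv}; 8:thatzairn {Conj}; 9:plaibo {Conj,Noun}; 10:kroiskeep {Adv}.
Rule 2 cannot be satisfied by any choice of tags from the lexicon.
So there is no consistent tagging.

NO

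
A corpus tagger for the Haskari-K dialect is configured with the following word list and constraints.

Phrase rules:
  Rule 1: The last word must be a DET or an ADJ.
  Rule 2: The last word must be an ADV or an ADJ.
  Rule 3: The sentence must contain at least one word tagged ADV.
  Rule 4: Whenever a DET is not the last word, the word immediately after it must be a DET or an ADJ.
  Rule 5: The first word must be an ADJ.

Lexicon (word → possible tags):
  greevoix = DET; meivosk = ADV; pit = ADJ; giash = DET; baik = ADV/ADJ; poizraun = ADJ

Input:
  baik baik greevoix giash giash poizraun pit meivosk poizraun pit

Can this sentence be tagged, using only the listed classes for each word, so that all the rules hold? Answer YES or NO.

Candidates per position — 1:baik {ADV,ADJ}; 2:baik {ADV,ADJ}; 3:greevoix {DET}; 4:giash {DET}; 5:giash {DET}; 6:poizraun {ADJ}; 7:pit {ADJ}; 8:meivosk {ADV}; 9:poizraun {ADJ}; 10:pit {ADJ}.
One satisfying assignment: ADJ ADV DET DET DET ADJ ADJ ADV ADJ ADJ.
Checking: rule 1 satisfied; rule 2 satisfied; rule 3 satisfied; rule 4 satisfied; rule 5 satisfied.

YES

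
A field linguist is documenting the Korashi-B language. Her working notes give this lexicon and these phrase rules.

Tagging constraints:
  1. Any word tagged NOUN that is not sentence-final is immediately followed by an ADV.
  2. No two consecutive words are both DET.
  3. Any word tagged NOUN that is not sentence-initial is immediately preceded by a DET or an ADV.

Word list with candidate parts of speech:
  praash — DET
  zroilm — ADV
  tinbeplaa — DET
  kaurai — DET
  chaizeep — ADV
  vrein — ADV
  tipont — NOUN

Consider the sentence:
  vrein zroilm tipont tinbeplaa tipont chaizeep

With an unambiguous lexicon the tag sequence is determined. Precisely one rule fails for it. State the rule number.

Fixed tagging: ADV ADV NOUN DET NOUN ADV.
Rule check: R1 fail, R2 pass, R3 pass.
Only rule 1 fails.

1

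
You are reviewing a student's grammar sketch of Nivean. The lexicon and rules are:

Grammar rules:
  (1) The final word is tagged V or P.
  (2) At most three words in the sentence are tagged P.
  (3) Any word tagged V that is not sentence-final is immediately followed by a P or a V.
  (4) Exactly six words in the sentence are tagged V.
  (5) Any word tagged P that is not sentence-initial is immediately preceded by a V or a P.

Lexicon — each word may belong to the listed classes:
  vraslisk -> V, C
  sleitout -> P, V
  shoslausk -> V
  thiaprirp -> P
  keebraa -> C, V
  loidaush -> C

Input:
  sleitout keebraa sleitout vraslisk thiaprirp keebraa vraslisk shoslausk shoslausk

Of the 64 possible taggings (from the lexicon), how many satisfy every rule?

5

Candidates per position — 1:sleitout {P,V}; 2:keebraa {C,V}; 3:sleitout {P,V}; 4:vraslisk {V,C}; 5:thiaprirp {P}; 6:keebraa {C,V}; 7:vraslisk {V,C}; 8:shoslausk {V}; 9:shoslausk {V}.
There are 64 candidate sequences in total.
The sequences that satisfy every rule: P C V V P V V V V; P V P V P V V V V; P V V V P C V V V; V V P V P C V V V; V V V V P C C V V.
Count = 5.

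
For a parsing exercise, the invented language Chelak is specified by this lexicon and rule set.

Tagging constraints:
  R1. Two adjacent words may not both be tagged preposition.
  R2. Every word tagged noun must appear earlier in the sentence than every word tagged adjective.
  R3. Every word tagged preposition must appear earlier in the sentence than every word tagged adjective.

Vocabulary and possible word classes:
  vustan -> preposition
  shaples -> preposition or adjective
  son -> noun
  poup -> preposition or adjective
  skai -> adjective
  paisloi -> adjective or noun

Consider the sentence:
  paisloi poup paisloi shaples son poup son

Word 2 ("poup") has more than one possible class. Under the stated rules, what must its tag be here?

Candidates per position — 1:paisloi {adjective,noun}; 2:poup {preposition,adjective}; 3:paisloi {adjective,noun}; 4:shaples {preposition,adjective}; 5:son {noun}; 6:poup {preposition,adjective}; 7:son {noun}.
Position 1: adjective is ruled out by rule 2; that leaves noun.
Position 2: adjective is ruled out by rule 2; that leaves preposition.
Position 3: adjective is ruled out by rule 2; that leaves noun.
Position 4: adjective is ruled out by rule 2; that leaves preposition.
Position 6: adjective is ruled out by rule 2; that leaves preposition.
So the tagging must be: noun preposition noun preposition noun preposition noun.
Checking: rule 1 ✓; rule 2 ✓; rule 3 ✓.

preposition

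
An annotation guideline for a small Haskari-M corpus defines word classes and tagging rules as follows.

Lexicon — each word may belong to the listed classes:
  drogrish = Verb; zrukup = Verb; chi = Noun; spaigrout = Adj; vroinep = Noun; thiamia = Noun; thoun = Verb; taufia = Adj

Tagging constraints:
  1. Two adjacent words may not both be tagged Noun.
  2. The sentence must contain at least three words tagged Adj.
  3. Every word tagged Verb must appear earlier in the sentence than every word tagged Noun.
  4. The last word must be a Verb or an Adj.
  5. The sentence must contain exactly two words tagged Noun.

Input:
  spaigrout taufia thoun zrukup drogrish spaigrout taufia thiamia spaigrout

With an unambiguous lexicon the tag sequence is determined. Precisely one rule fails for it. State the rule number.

5

Fixed tagging: Adj Adj Verb Verb Verb Adj Adj Noun Adj.
Applying the rules: R1 pass, R2 pass, R3 pass, R4 pass, R5 fail.
Only rule 5 fails.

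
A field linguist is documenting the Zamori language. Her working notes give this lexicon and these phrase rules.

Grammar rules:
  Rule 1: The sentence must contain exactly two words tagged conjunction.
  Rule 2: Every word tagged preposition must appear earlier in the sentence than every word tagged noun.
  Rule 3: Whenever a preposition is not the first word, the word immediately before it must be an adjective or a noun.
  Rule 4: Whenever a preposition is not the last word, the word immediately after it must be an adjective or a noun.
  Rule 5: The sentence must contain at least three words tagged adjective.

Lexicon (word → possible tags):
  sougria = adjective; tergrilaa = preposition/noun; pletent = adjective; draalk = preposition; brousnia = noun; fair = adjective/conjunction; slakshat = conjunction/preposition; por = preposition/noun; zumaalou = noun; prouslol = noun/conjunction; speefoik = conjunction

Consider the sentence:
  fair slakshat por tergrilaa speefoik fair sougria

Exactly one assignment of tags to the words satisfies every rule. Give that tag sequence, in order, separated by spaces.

Candidates per position — 1:fair {adjective,conjunction}; 2:slakshat {conjunction,preposition}; 3:por {preposition,noun}; 4:tergrilaa {preposition,noun}; 5:speefoik {conjunction}; 6:fair {adjective,conjunction}; 7:sougria {adjective}.
At position 1, choosing conjunction makes rule 5 impossible to satisfy; hence adjective.
At position 3, choosing preposition makes rule 3 impossible to satisfy; hence noun.
At position 4, choosing preposition makes rule 2 impossible to satisfy; hence noun.
At position 6, choosing conjunction makes rule 5 impossible to satisfy; hence adjective.
At position 2, choosing preposition makes rule 1 impossible to satisfy; hence conjunction.
The only consistent sequence is: adjective conjunction noun noun conjunction adjective adjective.
Verifying each rule — rule 1 satisfied; rule 2 satisfied; rule 3 satisfied; rule 4 satisfied; rule 5 satisfied.

adjective conjunction noun noun conjunction adjective adjective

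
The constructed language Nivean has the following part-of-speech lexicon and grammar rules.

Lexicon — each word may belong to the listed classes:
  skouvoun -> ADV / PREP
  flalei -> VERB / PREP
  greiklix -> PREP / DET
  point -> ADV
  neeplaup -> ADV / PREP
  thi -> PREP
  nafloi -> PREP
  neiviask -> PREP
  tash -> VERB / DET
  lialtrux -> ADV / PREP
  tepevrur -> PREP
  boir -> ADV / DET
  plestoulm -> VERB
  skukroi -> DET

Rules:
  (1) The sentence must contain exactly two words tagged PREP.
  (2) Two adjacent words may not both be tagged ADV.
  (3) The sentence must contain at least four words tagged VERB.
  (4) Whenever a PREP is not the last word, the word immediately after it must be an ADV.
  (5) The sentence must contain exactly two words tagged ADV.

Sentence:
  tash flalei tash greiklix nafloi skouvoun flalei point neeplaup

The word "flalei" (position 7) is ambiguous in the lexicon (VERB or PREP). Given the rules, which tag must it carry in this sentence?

VERB

Candidates per position — 1:tash {VERB,DET}; 2:flalei {VERB,PREP}; 3:tash {VERB,DET}; 4:greiklix {PREP,DET}; 5:nafloi {PREP}; 6:skouvoun {ADV,PREP}; 7:flalei {VERB,PREP}; 8:point {ADV}; 9:neeplaup {ADV,PREP}.
Position 1: DET is ruled out by rule 3; that leaves VERB.
Position 2: PREP is ruled out by rule 3; that leaves VERB.
Position 3: DET is ruled out by rule 3; that leaves VERB.
Position 4: PREP is ruled out by rule 4; that leaves DET.
Position 6: PREP is ruled out by rule 4; that leaves ADV.
Position 7: PREP is ruled out by rule 3; that leaves VERB.
Position 9: ADV is ruled out by rule 1; that leaves PREP.
That leaves exactly one tagging: VERB VERB VERB DET PREP ADV VERB ADV PREP.
Check: rule 1 holds; rule 2 holds; rule 3 holds; rule 4 holds; rule 5 holds.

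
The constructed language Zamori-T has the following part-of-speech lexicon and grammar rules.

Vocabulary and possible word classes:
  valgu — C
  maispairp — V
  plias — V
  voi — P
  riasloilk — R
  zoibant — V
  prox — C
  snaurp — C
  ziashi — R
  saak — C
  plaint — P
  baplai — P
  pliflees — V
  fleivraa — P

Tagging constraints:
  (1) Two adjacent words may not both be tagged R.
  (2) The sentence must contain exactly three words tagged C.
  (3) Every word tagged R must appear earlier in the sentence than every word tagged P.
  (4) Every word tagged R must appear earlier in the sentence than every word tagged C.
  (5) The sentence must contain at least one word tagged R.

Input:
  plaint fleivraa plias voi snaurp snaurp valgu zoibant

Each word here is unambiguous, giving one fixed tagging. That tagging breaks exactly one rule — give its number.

5

Fixed tagging: P P V P C C C V.
Applying the rules: R1 pass, R2 pass, R3 pass, R4 pass, R5 fail.
Only rule 5 fails.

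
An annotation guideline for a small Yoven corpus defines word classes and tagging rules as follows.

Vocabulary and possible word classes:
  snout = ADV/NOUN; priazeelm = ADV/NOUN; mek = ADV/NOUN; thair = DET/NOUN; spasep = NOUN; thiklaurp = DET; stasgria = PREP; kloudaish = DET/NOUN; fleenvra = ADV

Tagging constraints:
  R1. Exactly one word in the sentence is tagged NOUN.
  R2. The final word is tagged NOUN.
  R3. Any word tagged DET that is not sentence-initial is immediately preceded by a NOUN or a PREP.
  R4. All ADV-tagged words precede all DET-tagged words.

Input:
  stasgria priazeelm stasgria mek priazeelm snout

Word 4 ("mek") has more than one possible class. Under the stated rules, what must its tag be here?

Candidates per position — 1:stasgria {PREP}; 2:priazeelm {ADV,NOUN}; 3:stasgria {PREP}; 4:mek {ADV,NOUN}; 5:priazeelm {ADV,NOUN}; 6:snout {ADV,NOUN}.
Position 6: ADV is ruled out by rule 2; that leaves NOUN.
Position 2: NOUN is ruled out by rule 1; that leaves ADV.
Position 4: NOUN is ruled out by rule 1; that leaves ADV.
Position 5: NOUN is ruled out by rule 1; that leaves ADV.
That leaves exactly one tagging: PREP ADV PREP ADV ADV NOUN.
Check: rule 1 ✓; rule 2 ✓; rule 3 ✓; rule 4 ✓.

ADV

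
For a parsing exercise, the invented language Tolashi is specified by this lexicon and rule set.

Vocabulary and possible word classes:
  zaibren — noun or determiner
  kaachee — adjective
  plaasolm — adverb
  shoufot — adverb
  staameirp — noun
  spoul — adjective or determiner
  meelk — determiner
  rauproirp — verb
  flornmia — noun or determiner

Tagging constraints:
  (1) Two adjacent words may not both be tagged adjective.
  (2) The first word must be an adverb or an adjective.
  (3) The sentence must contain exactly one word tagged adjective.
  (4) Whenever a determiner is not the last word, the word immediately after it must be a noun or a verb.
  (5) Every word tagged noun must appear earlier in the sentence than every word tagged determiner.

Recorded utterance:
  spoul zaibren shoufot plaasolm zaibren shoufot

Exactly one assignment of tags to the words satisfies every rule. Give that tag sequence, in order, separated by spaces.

Candidates per position — 1:spoul {adjective,determiner}; 2:zaibren {noun,determiner}; 3:shoufot {adverb}; 4:plaasolm {adverb}; 5:zaibren {noun,determiner}; 6:shoufot {adverb}.
Word 1 cannot be determiner — rule 2 would then fail for every completion. It is adjective.
Word 2 cannot be determiner — rule 4 would then fail for every completion. It is noun.
Word 5 cannot be determiner — rule 4 would then fail for every completion. It is noun.
The only consistent sequence is: adjective noun adverb adverb noun adverb.
Check: rule 1 satisfied; rule 2 satisfied; rule 3 satisfied; rule 4 satisfied; rule 5 satisfied.

adjective noun adverb adverb noun adverb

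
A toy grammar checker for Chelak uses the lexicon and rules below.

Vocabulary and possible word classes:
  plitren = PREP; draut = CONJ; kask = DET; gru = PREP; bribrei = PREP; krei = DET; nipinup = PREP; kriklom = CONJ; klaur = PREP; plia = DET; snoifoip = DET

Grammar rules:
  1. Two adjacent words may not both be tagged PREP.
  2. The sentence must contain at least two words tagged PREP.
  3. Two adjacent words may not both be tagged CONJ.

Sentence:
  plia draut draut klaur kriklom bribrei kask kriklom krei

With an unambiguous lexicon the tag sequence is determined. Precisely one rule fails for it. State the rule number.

3

Fixed tagging: DET CONJ CONJ PREP CONJ PREP DET CONJ DET.
Rule check: R1 ✓, R2 ✓, R3 ✗.
Only rule 3 fails.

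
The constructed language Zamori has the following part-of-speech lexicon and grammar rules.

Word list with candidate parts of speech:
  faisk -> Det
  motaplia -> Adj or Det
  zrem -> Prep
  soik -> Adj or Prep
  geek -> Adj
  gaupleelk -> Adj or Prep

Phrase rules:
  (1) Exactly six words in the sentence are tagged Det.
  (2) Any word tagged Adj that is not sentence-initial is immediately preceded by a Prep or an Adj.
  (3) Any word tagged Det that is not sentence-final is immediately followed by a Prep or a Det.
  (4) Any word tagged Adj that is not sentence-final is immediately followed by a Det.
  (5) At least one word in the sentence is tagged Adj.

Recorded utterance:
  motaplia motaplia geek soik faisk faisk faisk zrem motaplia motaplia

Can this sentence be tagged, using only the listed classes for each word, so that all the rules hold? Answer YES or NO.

Candidates per position — 1:motaplia {Adj,Det}; 2:motaplia {Adj,Det}; 3:geek {Adj}; 4:soik {Adj,Prep}; 5:faisk {Det}; 6:faisk {Det}; 7:faisk {Det}; 8:zrem {Prep}; 9:motaplia {Adj,Det}; 10:motaplia {Adj,Det}.
Rule 4 cannot be satisfied by any choice of tags from the lexicon.
So there is no consistent tagging.

NO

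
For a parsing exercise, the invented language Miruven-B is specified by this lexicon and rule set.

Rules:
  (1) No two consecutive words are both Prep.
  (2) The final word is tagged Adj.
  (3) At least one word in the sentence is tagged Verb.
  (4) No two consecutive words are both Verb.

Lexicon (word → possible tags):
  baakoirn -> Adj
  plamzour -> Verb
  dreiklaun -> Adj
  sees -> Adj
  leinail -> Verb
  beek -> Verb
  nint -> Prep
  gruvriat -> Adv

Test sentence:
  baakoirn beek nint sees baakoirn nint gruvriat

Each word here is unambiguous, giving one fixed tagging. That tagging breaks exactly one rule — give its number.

2

Fixed tagging: Adj Verb Prep Adj Adj Prep Adv.
Rule check: R1 holds, R2 violated, R3 holds, R4 holds.
Only rule 2 fails.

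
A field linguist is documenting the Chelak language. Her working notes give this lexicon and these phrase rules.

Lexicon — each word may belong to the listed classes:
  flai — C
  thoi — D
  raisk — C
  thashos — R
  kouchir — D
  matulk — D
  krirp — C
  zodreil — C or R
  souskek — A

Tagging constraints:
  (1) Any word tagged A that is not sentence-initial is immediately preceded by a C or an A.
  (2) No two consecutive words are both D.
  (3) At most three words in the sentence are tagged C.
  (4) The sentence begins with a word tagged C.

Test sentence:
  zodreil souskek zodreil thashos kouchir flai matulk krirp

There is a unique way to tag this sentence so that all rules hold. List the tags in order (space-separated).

C A R R D C D C

Candidates per position — 1:zodreil {C,R}; 2:souskek {A}; 3:zodreil {C,R}; 4:thashos {R}; 5:kouchir {D}; 6:flai {C}; 7:matulk {D}; 8:krirp {C}.
Word 1 cannot be R — rule 1 would then fail for every completion. It is C.
Word 3 cannot be C — rule 3 would then fail for every completion. It is R.
The unique satisfying tagging is: C A R R D C D C.
Verifying each rule — rule 1 holds; rule 2 holds; rule 3 holds; rule 4 holds.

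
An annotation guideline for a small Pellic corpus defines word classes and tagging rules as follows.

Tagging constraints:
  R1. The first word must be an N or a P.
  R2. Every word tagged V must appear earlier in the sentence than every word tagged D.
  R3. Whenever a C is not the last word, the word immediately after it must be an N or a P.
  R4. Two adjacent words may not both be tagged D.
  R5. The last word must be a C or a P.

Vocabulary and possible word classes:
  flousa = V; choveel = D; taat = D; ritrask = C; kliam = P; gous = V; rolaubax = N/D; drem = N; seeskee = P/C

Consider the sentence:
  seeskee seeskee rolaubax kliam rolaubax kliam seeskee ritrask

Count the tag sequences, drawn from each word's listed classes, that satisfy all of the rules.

Candidates per position — 1:seeskee {P,C}; 2:seeskee {P,C}; 3:rolaubax {N,D}; 4:kliam {P}; 5:rolaubax {N,D}; 6:kliam {P}; 7:seeskee {P,C}; 8:ritrask {C}.
There are 32 candidate sequences in total.
Checking each against the rules leaves 6 sequences.
Count = 6.

6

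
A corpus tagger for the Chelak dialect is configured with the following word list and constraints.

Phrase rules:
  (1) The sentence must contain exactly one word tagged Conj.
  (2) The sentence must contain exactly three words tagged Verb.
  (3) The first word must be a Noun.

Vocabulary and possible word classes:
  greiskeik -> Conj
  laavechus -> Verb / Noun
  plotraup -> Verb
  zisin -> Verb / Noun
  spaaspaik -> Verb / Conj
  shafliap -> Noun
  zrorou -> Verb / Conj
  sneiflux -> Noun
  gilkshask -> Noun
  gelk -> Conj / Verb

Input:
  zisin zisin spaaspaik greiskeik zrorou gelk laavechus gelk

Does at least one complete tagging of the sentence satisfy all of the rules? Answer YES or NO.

Candidates per position — 1:zisin {Verb,Noun}; 2:zisin {Verb,Noun}; 3:spaaspaik {Verb,Conj}; 4:greiskeik {Conj}; 5:zrorou {Verb,Conj}; 6:gelk {Conj,Verb}; 7:laavechus {Verb,Noun}; 8:gelk {Conj,Verb}.
Every candidate sequence violates at least one rule; no consistent tagging exists.

NO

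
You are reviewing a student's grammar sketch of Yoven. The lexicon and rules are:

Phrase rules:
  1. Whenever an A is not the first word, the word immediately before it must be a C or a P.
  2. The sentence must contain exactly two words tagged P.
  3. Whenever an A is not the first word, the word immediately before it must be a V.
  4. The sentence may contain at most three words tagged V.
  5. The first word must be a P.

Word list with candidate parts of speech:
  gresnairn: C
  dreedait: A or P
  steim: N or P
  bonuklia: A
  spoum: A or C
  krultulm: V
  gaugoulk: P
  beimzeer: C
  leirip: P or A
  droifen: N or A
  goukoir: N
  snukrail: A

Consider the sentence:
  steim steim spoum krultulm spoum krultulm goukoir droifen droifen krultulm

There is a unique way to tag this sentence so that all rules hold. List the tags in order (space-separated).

P P C V C V N N N V

Candidates per position — 1:steim {N,P}; 2:steim {N,P}; 3:spoum {A,C}; 4:krultulm {V}; 5:spoum {A,C}; 6:krultulm {V}; 7:goukoir {N}; 8:droifen {N,A}; 9:droifen {N,A}; 10:krultulm {V}.
Position 1: tagging it N would leave rule 2 unsatisfiable, so it must be P.
Position 2: tagging it N would leave rule 2 unsatisfiable, so it must be P.
Position 3: tagging it A would leave rule 3 unsatisfiable, so it must be C.
Position 5: tagging it A would leave rule 1 unsatisfiable, so it must be C.
Position 8: tagging it A would leave rule 1 unsatisfiable, so it must be N.
Position 9: tagging it A would leave rule 1 unsatisfiable, so it must be N.
That leaves exactly one tagging: P P C V C V N N N V.
Check: rule 1 holds; rule 2 holds; rule 3 holds; rule 4 holds; rule 5 holds.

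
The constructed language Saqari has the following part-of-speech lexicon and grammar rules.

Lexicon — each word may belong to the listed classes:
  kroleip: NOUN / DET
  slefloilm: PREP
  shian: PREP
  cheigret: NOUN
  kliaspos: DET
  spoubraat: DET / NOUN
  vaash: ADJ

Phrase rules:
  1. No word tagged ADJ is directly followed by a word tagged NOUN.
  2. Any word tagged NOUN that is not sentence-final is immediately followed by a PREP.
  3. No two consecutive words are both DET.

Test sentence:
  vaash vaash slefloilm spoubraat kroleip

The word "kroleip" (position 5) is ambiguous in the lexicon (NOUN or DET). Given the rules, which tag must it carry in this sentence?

Candidates per position — 1:vaash {ADJ}; 2:vaash {ADJ}; 3:slefloilm {PREP}; 4:spoubraat {DET,NOUN}; 5:kroleip {NOUN,DET}.
Word 4 cannot be NOUN — rule 2 would then fail for every completion. It is DET.
Word 5 cannot be DET — rule 3 would then fail for every completion. It is NOUN.
The unique satisfying tagging is: ADJ ADJ PREP DET NOUN.
Checking: rule 1 satisfied; rule 2 satisfied; rule 3 satisfied.

NOUN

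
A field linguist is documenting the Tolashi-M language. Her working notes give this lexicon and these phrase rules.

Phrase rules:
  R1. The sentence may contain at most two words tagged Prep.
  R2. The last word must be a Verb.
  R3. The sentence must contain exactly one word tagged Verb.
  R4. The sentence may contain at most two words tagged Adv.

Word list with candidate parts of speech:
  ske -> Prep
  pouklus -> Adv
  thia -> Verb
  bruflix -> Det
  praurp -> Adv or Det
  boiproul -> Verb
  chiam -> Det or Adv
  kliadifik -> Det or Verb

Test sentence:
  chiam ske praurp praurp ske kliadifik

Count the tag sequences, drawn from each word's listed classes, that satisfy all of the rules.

7

Candidates per position — 1:chiam {Det,Adv}; 2:ske {Prep}; 3:praurp {Adv,Det}; 4:praurp {Adv,Det}; 5:ske {Prep}; 6:kliadifik {Det,Verb}.
There are 16 candidate sequences in total.
Checking each against the rules leaves 7 sequences.
Count = 7.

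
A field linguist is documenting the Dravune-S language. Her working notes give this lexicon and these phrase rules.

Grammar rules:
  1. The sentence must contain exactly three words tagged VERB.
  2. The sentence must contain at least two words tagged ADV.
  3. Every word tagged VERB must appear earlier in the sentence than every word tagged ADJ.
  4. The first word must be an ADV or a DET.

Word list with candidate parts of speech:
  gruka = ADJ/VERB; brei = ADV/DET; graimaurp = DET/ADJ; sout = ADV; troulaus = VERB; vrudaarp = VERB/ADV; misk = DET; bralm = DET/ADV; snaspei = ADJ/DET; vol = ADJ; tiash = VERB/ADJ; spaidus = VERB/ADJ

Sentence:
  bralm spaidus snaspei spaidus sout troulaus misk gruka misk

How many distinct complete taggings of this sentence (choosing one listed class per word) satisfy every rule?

Candidates per position — 1:bralm {DET,ADV}; 2:spaidus {VERB,ADJ}; 3:snaspei {ADJ,DET}; 4:spaidus {VERB,ADJ}; 5:sout {ADV}; 6:troulaus {VERB}; 7:misk {DET}; 8:gruka {ADJ,VERB}; 9:misk {DET}.
There are 32 candidate sequences in total.
The sequences that satisfy every rule: ADV VERB DET VERB ADV VERB DET ADJ DET.
Count = 1.

1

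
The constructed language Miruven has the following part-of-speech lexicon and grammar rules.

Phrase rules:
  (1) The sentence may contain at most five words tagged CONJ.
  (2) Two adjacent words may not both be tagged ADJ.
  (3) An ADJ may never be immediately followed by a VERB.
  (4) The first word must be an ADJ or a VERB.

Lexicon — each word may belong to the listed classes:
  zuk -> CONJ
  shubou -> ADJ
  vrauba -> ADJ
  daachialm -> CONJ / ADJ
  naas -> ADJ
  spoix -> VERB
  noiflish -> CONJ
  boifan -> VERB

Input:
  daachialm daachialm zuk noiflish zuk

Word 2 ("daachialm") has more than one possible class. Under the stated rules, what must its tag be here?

CONJ

Candidates per position — 1:daachialm {CONJ,ADJ}; 2:daachialm {CONJ,ADJ}; 3:zuk {CONJ}; 4:noiflish {CONJ}; 5:zuk {CONJ}.
If word 1 were CONJ, no tagging could satisfy rule 4; so word 1 is ADJ.
If word 2 were ADJ, no tagging could satisfy rule 2; so word 2 is CONJ.
That leaves exactly one tagging: ADJ CONJ CONJ CONJ CONJ.
Rule-by-rule: rule 1 ✓; rule 2 ✓; rule 3 ✓; rule 4 ✓.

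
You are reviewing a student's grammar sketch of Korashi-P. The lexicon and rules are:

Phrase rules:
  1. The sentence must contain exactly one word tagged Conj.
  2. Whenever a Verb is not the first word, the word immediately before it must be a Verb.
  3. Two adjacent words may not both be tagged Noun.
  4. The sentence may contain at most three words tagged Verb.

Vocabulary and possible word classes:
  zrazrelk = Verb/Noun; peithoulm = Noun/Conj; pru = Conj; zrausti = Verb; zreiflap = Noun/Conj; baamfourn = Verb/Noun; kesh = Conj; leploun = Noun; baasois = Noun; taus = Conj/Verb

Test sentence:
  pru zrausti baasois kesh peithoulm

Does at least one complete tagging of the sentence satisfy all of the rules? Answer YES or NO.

Candidates per position — 1:pru {Conj}; 2:zrausti {Verb}; 3:baasois {Noun}; 4:kesh {Conj}; 5:peithoulm {Noun,Conj}.
Rule 1 cannot be satisfied by any choice of tags from the lexicon.
So there is no consistent tagging.

NO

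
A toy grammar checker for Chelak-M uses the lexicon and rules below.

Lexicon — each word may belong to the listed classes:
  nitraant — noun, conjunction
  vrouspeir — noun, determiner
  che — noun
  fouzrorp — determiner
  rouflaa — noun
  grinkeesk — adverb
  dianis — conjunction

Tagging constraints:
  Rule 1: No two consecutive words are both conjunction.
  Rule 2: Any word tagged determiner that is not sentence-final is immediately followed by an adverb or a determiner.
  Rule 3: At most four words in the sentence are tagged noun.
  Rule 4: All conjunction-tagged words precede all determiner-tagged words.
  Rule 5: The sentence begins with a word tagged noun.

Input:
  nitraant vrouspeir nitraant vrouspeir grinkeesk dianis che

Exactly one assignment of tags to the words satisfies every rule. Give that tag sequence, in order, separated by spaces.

noun noun conjunction noun adverb conjunction noun

Candidates per position — 1:nitraant {noun,conjunction}; 2:vrouspeir {noun,determiner}; 3:nitraant {noun,conjunction}; 4:vrouspeir {noun,determiner}; 5:grinkeesk {adverb}; 6:dianis {conjunction}; 7:che {noun}.
At position 1, choosing conjunction makes rule 5 impossible to satisfy; hence noun.
At position 2, choosing determiner makes rule 2 impossible to satisfy; hence noun.
At position 4, choosing determiner makes rule 4 impossible to satisfy; hence noun.
At position 3, choosing noun makes rule 3 impossible to satisfy; hence conjunction.
The only consistent sequence is: noun noun conjunction noun adverb conjunction noun.
Checking: rule 1 ok; rule 2 ok; rule 3 ok; rule 4 ok; rule 5 ok.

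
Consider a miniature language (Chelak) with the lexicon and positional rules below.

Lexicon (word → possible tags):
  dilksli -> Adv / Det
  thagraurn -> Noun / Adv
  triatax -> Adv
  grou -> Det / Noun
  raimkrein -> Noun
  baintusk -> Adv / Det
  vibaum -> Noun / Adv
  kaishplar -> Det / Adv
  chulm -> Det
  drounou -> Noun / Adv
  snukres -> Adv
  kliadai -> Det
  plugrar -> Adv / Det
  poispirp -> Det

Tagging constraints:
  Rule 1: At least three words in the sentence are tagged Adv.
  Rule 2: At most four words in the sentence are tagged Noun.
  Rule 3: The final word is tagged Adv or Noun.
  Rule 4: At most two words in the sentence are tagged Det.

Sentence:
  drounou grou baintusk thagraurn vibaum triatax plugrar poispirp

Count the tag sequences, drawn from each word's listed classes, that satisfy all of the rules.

Candidates per position — 1:drounou {Noun,Adv}; 2:grou {Det,Noun}; 3:baintusk {Adv,Det}; 4:thagraurn {Noun,Adv}; 5:vibaum {Noun,Adv}; 6:triatax {Adv}; 7:plugrar {Adv,Det}; 8:poispirp {Det}.
There are 64 candidate sequences in total.
Rule 3 cannot be satisfied by any choice of tags from the lexicon.
So there is no consistent tagging.
Count = 0.

0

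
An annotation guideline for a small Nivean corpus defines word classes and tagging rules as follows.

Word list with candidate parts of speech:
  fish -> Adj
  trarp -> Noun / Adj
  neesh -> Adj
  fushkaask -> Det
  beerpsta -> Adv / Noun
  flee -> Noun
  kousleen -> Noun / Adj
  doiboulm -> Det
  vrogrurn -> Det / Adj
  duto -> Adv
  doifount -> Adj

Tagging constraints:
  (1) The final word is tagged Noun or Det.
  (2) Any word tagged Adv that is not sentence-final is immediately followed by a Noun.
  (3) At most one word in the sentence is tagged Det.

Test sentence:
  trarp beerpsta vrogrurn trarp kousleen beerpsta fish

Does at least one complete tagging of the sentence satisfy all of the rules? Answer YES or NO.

NO

Candidates per position — 1:trarp {Noun,Adj}; 2:beerpsta {Adv,Noun}; 3:vrogrurn {Det,Adj}; 4:trarp {Noun,Adj}; 5:kousleen {Noun,Adj}; 6:beerpsta {Adv,Noun}; 7:fish {Adj}.
Rule 1 cannot be satisfied by any choice of tags from the lexicon.
So there is no consistent tagging.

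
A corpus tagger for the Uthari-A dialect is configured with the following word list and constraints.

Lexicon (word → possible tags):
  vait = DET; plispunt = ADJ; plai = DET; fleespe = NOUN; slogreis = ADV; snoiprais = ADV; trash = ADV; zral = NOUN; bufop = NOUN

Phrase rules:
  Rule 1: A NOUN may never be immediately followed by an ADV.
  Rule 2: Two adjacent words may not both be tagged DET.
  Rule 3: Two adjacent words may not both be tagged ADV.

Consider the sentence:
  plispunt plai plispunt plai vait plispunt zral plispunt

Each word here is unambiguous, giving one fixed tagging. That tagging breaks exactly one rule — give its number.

2

Fixed tagging: ADJ DET ADJ DET DET ADJ NOUN ADJ.
Checking each rule: R1 holds, R2 violated, R3 holds.
Only rule 2 fails.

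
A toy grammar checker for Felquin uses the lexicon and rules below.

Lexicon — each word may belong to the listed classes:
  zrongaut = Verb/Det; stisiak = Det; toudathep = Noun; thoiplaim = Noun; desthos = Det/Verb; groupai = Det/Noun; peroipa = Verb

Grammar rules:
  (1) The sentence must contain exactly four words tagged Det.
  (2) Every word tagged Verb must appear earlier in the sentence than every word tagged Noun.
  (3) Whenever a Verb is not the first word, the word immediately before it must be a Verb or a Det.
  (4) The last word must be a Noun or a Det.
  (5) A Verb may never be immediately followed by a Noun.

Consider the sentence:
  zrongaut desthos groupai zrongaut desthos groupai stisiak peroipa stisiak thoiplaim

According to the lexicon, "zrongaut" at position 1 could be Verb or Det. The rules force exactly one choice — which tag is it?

Verb

Candidates per position — 1:zrongaut {Verb,Det}; 2:desthos {Det,Verb}; 3:groupai {Det,Noun}; 4:zrongaut {Verb,Det}; 5:desthos {Det,Verb}; 6:groupai {Det,Noun}; 7:stisiak {Det}; 8:peroipa {Verb}; 9:stisiak {Det}; 10:thoiplaim {Noun}.
Position 3: tagging it Noun would leave rule 2 unsatisfiable, so it must be Det.
Position 6: tagging it Noun would leave rule 2 unsatisfiable, so it must be Det.
Position 1: tagging it Det would leave rule 1 unsatisfiable, so it must be Verb.
Position 2: tagging it Det would leave rule 1 unsatisfiable, so it must be Verb.
Position 4: tagging it Det would leave rule 1 unsatisfiable, so it must be Verb.
Position 5: tagging it Det would leave rule 1 unsatisfiable, so it must be Verb.
So the tagging must be: Verb Verb Det Verb Verb Det Det Verb Det Noun.
Checking: rule 1 ✓; rule 2 ✓; rule 3 ✓; rule 4 ✓; rule 5 ✓.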